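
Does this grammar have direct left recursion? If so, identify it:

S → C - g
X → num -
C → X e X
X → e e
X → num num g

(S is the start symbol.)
No direct left recursion

S → C - g: starts with C
X → num -: starts with num
C → X e X: starts with X
X → e e: starts with e
X → num num g: starts with num

No direct left recursion found.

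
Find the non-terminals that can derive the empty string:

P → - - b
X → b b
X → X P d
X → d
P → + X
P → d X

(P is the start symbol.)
None

A non-terminal is nullable if it can derive ε (the empty string): either it has an ε-production, or it has a production whose right-hand side consists entirely of nullable non-terminals.

There are no ε-productions, so no non-terminal can derive ε.
No non-terminals are nullable.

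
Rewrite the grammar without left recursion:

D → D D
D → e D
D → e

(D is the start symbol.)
D is directly left-recursive. The standard transformation for
  A → A α₁ | ... | A α_m | β₁ | ... | β_n
is
  A  → β₁ A' | ... | β_n A'
  A' → α₁ A' | ... | α_m A' | ε

D → e D becomes D → e D D'
D → e becomes D → e D'
D → D D becomes D' → D D'
Add D' → ε

Resulting grammar:
D → e D D'
D → e D'
D' → D D'
D' → ε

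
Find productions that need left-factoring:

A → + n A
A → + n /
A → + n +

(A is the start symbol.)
Yes, A has productions with common prefix '+ n'

Left-factoring is needed when two productions for the same non-terminal
share a common prefix on the right-hand side.

Productions for A:
  A → + n A
  A → + n /
  A → + n +

Found common prefix '+ n' in productions for A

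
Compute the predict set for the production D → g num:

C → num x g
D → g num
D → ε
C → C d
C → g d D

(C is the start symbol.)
PREDICT(D → g num) = (FIRST(RHS) \ {ε}) ∪ (FOLLOW(D) if ε ∈ FIRST(RHS), i.e. RHS ⇒* ε)
FIRST(g num) = { 'g' }
ε ∉ FIRST(g num), so FOLLOW(D) is not added.
PREDICT(D → g num) = { 'g' }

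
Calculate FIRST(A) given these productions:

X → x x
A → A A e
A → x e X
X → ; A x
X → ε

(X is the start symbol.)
{ 'x' }

From A → A A e:
  - A is the symbol being defined: contributes nothing new
    A is not nullable, so stop
From A → x e X:
  - x is a terminal: add 'x' and stop

Collecting: FIRST(A) = { 'x' }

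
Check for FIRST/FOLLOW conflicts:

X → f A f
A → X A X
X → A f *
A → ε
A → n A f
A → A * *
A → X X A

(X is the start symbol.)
Nullable non-terminals: A.
FIRST sets used below: FIRST(X) = { '*', 'f', 'n' }, FIRST(A) = { '*', 'f', 'n', ε }

A: nullable alternative(s) A → ε; FOLLOW(A) = { '*', 'f', 'n' }
  A → X A X: FIRST \ {ε} = { '*', 'f', 'n' } — overlaps FOLLOW(A) on { '*', 'f', 'n' }: CONFLICT
  A → ε: FIRST \ {ε} = { } — this is the only nullable alternative, skip
  A → n A f: FIRST \ {ε} = { 'n' } — overlaps FOLLOW(A) on { 'n' }: CONFLICT
  A → A * *: FIRST \ {ε} = { '*', 'f', 'n' } — overlaps FOLLOW(A) on { '*', 'f', 'n' }: CONFLICT
  A → X X A: FIRST \ {ε} = { '*', 'f', 'n' } — overlaps FOLLOW(A) on { '*', 'f', 'n' }: CONFLICT

X has no nullable alternative, so no FIRST/FOLLOW check is needed there.

So the grammar has 4 FIRST/FOLLOW conflicts (marked CONFLICT above).

Answer: Yes. A → X A X with FOLLOW(A) on { '*', 'f', 'n' }; A → n A f with FOLLOW(A) on { 'n' }; A → A '*' '*' with FOLLOW(A) on { '*', 'f', 'n' }; A → X X A with FOLLOW(A) on { '*', 'f', 'n' }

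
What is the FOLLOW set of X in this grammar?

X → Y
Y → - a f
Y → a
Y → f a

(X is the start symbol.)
{ $ }

To compute FOLLOW(X), find every occurrence of X on a right-hand side N → α X β: add FIRST(β) \ {ε}, and if β is empty or nullable also add FOLLOW(N). Iterate to a fixed point.

X is the start symbol, so $ ∈ FOLLOW(X).
X does not occur on any right-hand side.

Taking the union: FOLLOW(X) = { $ }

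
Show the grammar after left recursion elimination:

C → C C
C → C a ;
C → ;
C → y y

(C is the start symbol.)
C is directly left-recursive. The standard transformation for
  A → A α₁ | ... | A α_m | β₁ | ... | β_n
is
  A  → β₁ A' | ... | β_n A'
  A' → α₁ A' | ... | α_m A' | ε

C → ; becomes C → ; C'
C → y y becomes C → y y C'
C → C C becomes C' → C C'
C → C a ; becomes C' → a ; C'
Add C' → ε

Resulting grammar:
C → ; C'
C → y y C'
C' → C C'
C' → a ; C'
C' → ε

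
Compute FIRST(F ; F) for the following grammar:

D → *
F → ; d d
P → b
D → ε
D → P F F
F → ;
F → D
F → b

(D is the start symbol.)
FIRST sets of the non-terminals involved (from the grammar, by fixed-point iteration):
  FIRST(F) = { '*', ';', 'b', ε }

To compute FIRST(F ; F), process the symbols left to right:
Symbol F is a non-terminal. Add FIRST(F) \ {ε} = { '*', ';', 'b' }
F is nullable (ε ∈ FIRST(F)), continue to the next symbol.
Symbol ; is a terminal. Add ';' and stop.
FIRST(F ; F) = { '*', ';', 'b' }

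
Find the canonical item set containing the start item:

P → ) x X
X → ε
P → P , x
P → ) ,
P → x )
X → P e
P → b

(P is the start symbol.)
{ [P → . ) ,], [P → . ) x X], [P → . P , x], [P → . b], [P → . x )], [P' → . P] }

First, augment the grammar with P' → P
I₀ = CLOSURE({ [P' → . P] }):
  [P' → . P] has the dot before P: add [P → . ) x X], [P → . P , x], [P → . ) ,], [P → . x )], [P → . b]
No further items can be added.

I₀ = { [P → . ) ,], [P → . ) x X], [P → . P , x], [P → . b], [P → . x )], [P' → . P] }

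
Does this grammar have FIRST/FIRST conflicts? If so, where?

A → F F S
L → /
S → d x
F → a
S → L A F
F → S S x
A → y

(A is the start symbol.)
A FIRST/FIRST conflict occurs when two productions N → α and N → β for the same non-terminal have FIRST(α) ∩ FIRST(β) ≠ ∅ (with ε ∈ FIRST of a nullable right-hand side, so two nullable alternatives also conflict).

FIRST sets of the non-terminals at (or reachable through a nullable prefix from) the front of some alternative:
  FIRST(F) = { '/', 'a', 'd' }
  FIRST(L) = { '/' }
  FIRST(S) = { '/', 'd' }

Productions for A:
  A → F F S: FIRST = { '/', 'a', 'd' }
  A → y: FIRST = { 'y' }
Productions for S:
  S → d x: FIRST = { 'd' }
  S → L A F: FIRST = { '/' }
Productions for F:
  F → a: FIRST = { 'a' }
  F → S S x: FIRST = { '/', 'd' }
L has only one production, so no FIRST/FIRST conflict is possible there.

All alternatives of each non-terminal have pairwise disjoint FIRST sets.

Answer: No FIRST/FIRST conflicts.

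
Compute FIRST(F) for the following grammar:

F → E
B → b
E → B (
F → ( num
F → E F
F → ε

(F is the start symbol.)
{ '(', 'b', ε }

To compute FIRST(F), examine every production with F on the left-hand side, reading each right-hand side left to right until a non-nullable symbol is reached.

FIRST sets of the other non-terminals involved (by the same procedure, iterated to a fixed point):
  FIRST(E) = { 'b' }

From F → E:
  - E is a non-terminal: add FIRST(E) \ {ε} = { 'b' }
    E is not nullable, so stop
From F → ( num:
  - '(' is a terminal: add '(' and stop
From F → E F:
  - E is a non-terminal: add FIRST(E) \ {ε} = { 'b' }
    E is not nullable, so stop
From F → ε:
  - ε-production, so ε ∈ FIRST(F)

Collecting: FIRST(F) = { '(', 'b', ε }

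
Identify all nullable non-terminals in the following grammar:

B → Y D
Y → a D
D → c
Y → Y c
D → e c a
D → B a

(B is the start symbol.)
A non-terminal is nullable if it can derive ε (the empty string): either it has an ε-production, or it has a production whose right-hand side consists entirely of nullable non-terminals.

There are no ε-productions, so no non-terminal can derive ε.
No non-terminals are nullable.

Answer: None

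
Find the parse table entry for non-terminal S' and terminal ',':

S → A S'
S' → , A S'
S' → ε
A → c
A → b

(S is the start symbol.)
S' → , A S'

To find M[S', ','], we find productions for S' where ',' is in the predict set (PREDICT(N → α) = (FIRST(α) \ {ε}) ∪ (FOLLOW(N) if α ⇒* ε)).

Relevant sets:
  FOLLOW(S') = { $ }

S' → , A S': PREDICT = { ',' }
  ',' is in predict set, so this production goes in M[S', ',']
S' → ε: PREDICT = { $ }

M[S', ','] = S' → , A S'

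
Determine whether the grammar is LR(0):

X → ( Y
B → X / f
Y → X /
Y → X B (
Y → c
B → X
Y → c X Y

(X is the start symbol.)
A grammar is LR(0) if no state in the canonical LR(0) collection has:
  - both a shift item (dot before a terminal) and a complete item (shift-reduce conflict), or
  - two or more complete items (reduce-reduce conflict; the accept item [X' → X .] counts as a complete item here).

Augment with X' → X and build the canonical LR(0) collection (I0 = CLOSURE({[X' → . X]}), then GOTO on every symbol after a dot until no new states appear). It has 14 states:
  I0: { [X → . ( Y], [X' → . X] }  — shift
  I1: { [X → ( . Y], [X → . ( Y], [Y → . X /], [Y → . X B (], [Y → . c X Y], [Y → . c] }  — shift
  I2: { [X' → X .] }  — accept
  I3: { [B → . X / f], [B → . X], [X → . ( Y], [Y → X . /], [Y → X . B (] }  — shift
  I4: { [X → ( Y .] }  — reduce
  I5: { [X → . ( Y], [Y → c . X Y], [Y → c .] }  — shift, reduce
  I6: { [X → . ( Y], [Y → . X /], [Y → . X B (], [Y → . c X Y], [Y → . c], [Y → c X . Y] }  — shift
  I7: { [Y → c X Y .] }  — reduce
  I8: { [Y → X / .] }  — reduce
  I9: { [Y → X B . (] }  — shift
  I10: { [B → X . / f], [B → X .] }  — shift, reduce
  I11: { [B → X / . f] }  — shift
  I12: { [B → X / f .] }  — reduce
  I13: { [Y → X B ( .] }  — reduce

Conflict in state I5:
  Shift-reduce conflict between [Y → c .] and [X → . ( Y]
So the grammar is NOT LR(0).

Answer: No. Shift-reduce conflict between [Y → c .] and [X → . ( Y]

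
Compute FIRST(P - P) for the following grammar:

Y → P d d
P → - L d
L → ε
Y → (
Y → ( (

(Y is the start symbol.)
FIRST sets of the non-terminals involved (from the grammar, by fixed-point iteration):
  FIRST(P) = { '-' }

To compute FIRST(P - P), process the symbols left to right:
Symbol P is a non-terminal. Add FIRST(P) \ {ε} = { '-' }
P is not nullable (ε ∉ FIRST(P)), so stop here.
FIRST(P - P) = { '-' }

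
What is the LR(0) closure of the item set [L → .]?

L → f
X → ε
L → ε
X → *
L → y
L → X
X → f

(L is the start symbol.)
{ [L → .] }

Start with: [L → .]
The dot is at the end, so nothing is added.

CLOSURE = { [L → .] }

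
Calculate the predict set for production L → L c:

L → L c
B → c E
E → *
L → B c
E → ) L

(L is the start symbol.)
PREDICT(L → L c) = (FIRST(RHS) \ {ε}) ∪ (FOLLOW(L) if ε ∈ FIRST(RHS), i.e. RHS ⇒* ε)
FIRST(L) = { 'c' }
FIRST(L c) = { 'c' }
ε ∉ FIRST(L c), so FOLLOW(L) is not added.
PREDICT(L → L c) = { 'c' }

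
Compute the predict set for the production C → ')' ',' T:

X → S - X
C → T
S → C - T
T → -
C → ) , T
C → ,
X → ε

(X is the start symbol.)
{ ')' }

PREDICT(C → ')' ',' T) = (FIRST(RHS) \ {ε}) ∪ (FOLLOW(C) if ε ∈ FIRST(RHS), i.e. RHS ⇒* ε)
FIRST(')' ',' T) = { ')' }
ε ∉ FIRST(')' ',' T), so FOLLOW(C) is not added.
PREDICT(C → ')' ',' T) = { ')' }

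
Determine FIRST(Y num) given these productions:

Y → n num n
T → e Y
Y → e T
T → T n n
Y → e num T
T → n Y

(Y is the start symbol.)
{ 'e', 'n' }

FIRST sets of the non-terminals involved (from the grammar, by fixed-point iteration):
  FIRST(Y) = { 'e', 'n' }

To compute FIRST(Y num), process the symbols left to right:
Symbol Y is a non-terminal. Add FIRST(Y) \ {ε} = { 'e', 'n' }
Y is not nullable (ε ∉ FIRST(Y)), so stop here.
FIRST(Y num) = { 'e', 'n' }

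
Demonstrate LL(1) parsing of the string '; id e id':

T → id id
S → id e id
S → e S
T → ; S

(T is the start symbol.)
LL(1) parsing maintains a stack (initially the start symbol over $) and the input. At each step: if the stack top is a terminal, match it against the current input token; if it is a non-terminal N, replace it with the RHS of M[N, lookahead] (the unique production whose predict set contains the lookahead).

Stack is shown with the top on the left.

Stack      Input        Action
------------------------------
T $        ; id e id $  output T → ; S
; S $      ; id e id $  match ';'
S $        id e id $    output S → id e id
id e id $  id e id $    match 'id'
e id $     e id $       match 'e'
id $       id $         match 'id'
$          $            accept

The string is accepted.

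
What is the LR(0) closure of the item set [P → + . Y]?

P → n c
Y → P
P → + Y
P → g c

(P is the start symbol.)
Start with: [P → + . Y]
  [P → + . Y] has the dot before Y: add [Y → . P]
  [Y → . P] has the dot before P: add [P → . n c], [P → . + Y], [P → . g c]
No further items can be added.

CLOSURE = { [P → + . Y], [P → . + Y], [P → . g c], [P → . n c], [Y → . P] }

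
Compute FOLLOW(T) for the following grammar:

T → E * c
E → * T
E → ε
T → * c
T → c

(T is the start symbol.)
T is the start symbol, so $ ∈ FOLLOW(T).
In E → * T: T is at the end, add FOLLOW(E)

The FOLLOW sets referred to above (computed the same way, to a fixed point):
  FOLLOW(E) = { '*' }

Taking the union: FOLLOW(T) = { $, '*' }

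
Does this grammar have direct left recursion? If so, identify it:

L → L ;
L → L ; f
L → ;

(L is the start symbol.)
Yes, L is left-recursive

L → L ;: LEFT RECURSIVE (starts with L)
L → L ; f: LEFT RECURSIVE (starts with L)
L → ;: starts with ';'

The grammar has direct left recursion on: L.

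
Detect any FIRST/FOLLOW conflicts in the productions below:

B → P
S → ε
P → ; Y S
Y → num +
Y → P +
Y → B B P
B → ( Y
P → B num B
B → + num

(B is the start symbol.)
Nullable non-terminals: S.
S has a nullable alternative but only one production, so nothing to check.

B, P, Y have no nullable alternative, so no FIRST/FOLLOW check is needed there.

No FIRST/FOLLOW conflicts found.

Answer: No FIRST/FOLLOW conflicts.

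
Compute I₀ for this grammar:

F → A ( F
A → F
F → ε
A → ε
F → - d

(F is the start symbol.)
{ [A → . F], [A → .], [F → . - d], [F → . A ( F], [F → .], [F' → . F] }

First, augment the grammar with F' → F
I₀ = CLOSURE({ [F' → . F] }):
  [F' → . F] has the dot before F: add [F → . A ( F], [F → .], [F → . - d]
  [F → . A ( F] has the dot before A: add [A → . F], [A → .]
No further items can be added.

I₀ = { [A → . F], [A → .], [F → . - d], [F → . A ( F], [F → .], [F' → . F] }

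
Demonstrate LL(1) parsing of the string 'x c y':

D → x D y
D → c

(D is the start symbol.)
LL(1) parsing maintains a stack (initially the start symbol over $) and the input. At each step: if the stack top is a terminal, match it against the current input token; if it is a non-terminal N, replace it with the RHS of M[N, lookahead] (the unique production whose predict set contains the lookahead).

Stack is shown with the top on the left.

Stack    Input    Action
------------------------
D $      x c y $  output D → x D y
x D y $  x c y $  match 'x'
D y $    c y $    output D → c
c y $    c y $    match 'c'
y $      y $      match 'y'
$        $        accept

The string is accepted.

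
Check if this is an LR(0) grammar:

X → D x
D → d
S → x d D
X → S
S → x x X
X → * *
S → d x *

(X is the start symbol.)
No. Shift-reduce conflict between [D → d .] and [S → d . x *]

A grammar is LR(0) if no state in the canonical LR(0) collection has:
  - both a shift item (dot before a terminal) and a complete item (shift-reduce conflict), or
  - two or more complete items (reduce-reduce conflict; the accept item [X' → X .] counts as a complete item here).

Augment with X' → X and build the canonical LR(0) collection (I0 = CLOSURE({[X' → . X]}), then GOTO on every symbol after a dot until no new states appear). It has 16 states:
  I0: { [D → . d], [S → . d x *], [S → . x d D], [S → . x x X], [X → . * *], [X → . D x], [X → . S], [X' → . X] }  — shift
  I1: { [X → * . *] }  — shift
  I2: { [X → D . x] }  — shift
  I3: { [X → S .] }  — reduce
  I4: { [X' → X .] }  — accept
  I5: { [D → d .], [S → d . x *] }  — shift, reduce
  I6: { [S → x . d D], [S → x . x X] }  — shift
  I7: { [D → . d], [S → x d . D] }  — shift
  I8: { [D → . d], [S → . d x *], [S → . x d D], [S → . x x X], [S → x x . X], [X → . * *], [X → . D x], [X → . S] }  — shift
  I9: { [S → x x X .] }  — reduce
  I10: { [S → x d D .] }  — reduce
  I11: { [D → d .] }  — reduce
  I12: { [S → d x . *] }  — shift
  I13: { [S → d x * .] }  — reduce
  I14: { [X → D x .] }  — reduce
  I15: { [X → * * .] }  — reduce

Conflict in state I5:
  Shift-reduce conflict between [D → d .] and [S → d . x *]
So the grammar is NOT LR(0).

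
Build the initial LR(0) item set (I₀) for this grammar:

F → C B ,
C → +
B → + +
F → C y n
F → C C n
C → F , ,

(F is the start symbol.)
First, augment the grammar with F' → F
I₀ = CLOSURE({ [F' → . F] }):
  [F' → . F] has the dot before F: add [F → . C B ,], [F → . C y n], [F → . C C n]
  [F → . C B ,] has the dot before C: add [C → . +], [C → . F , ,]
No further items can be added.

I₀ = { [C → . +], [C → . F , ,], [F → . C B ,], [F → . C C n], [F → . C y n], [F' → . F] }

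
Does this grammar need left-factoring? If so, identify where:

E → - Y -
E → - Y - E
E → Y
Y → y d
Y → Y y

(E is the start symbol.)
Left-factoring is needed when two productions for the same non-terminal
share a common prefix on the right-hand side.

Productions for E:
  E → - Y -
  E → - Y - E
  E → Y
Productions for Y:
  Y → y d
  Y → Y y

Found common prefix '- Y -' in productions for E

Answer: Yes, E has productions with common prefix '- Y -'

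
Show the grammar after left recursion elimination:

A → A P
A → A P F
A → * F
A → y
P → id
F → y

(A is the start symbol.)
A → * F A'
A → y A'
A' → P A'
A' → P F A'
A' → ε
P → id
F → y

A is directly left-recursive. The standard transformation for
  A → A α₁ | ... | A α_m | β₁ | ... | β_n
is
  A  → β₁ A' | ... | β_n A'
  A' → α₁ A' | ... | α_m A' | ε

A → * F becomes A → * F A'
A → y becomes A → y A'
A → A P becomes A' → P A'
A → A P F becomes A' → P F A'
Add A' → ε

Productions for other non-terminals are unchanged:
  P → id
  F → y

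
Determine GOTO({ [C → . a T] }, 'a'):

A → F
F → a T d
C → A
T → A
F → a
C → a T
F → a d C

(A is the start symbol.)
{ [A → . F], [C → a . T], [F → . a T d], [F → . a d C], [F → . a], [T → . A] }

GOTO(I, 'a') = CLOSURE({ [A → αX.β] : [A → α.Xβ] ∈ I, X = 'a' })

Items with dot before 'a', with the dot advanced:
  [C → . a T] → [C → a . T]
Closure of the advanced items:
  [C → a . T] has the dot before T: add [T → . A]
  [T → . A] has the dot before A: add [A → . F]
  [A → . F] has the dot before F: add [F → . a T d], [F → . a], [F → . a d C]

GOTO = { [A → . F], [C → a . T], [F → . a T d], [F → . a d C], [F → . a], [T → . A] }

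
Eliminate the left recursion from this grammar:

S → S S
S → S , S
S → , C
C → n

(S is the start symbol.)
S is directly left-recursive. The standard transformation for
  A → A α₁ | ... | A α_m | β₁ | ... | β_n
is
  A  → β₁ A' | ... | β_n A'
  A' → α₁ A' | ... | α_m A' | ε

S → , C becomes S → , C S'
S → S S becomes S' → S S'
S → S , S becomes S' → , S S'
Add S' → ε

Productions for other non-terminals are unchanged:
  C → n

Resulting grammar:
S → , C S'
S' → S S'
S' → , S S'
S' → ε
C → n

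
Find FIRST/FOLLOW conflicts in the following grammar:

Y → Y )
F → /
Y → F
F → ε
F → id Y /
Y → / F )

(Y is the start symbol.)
A FIRST/FOLLOW conflict occurs when a non-terminal N has a nullable alternative N → β (β ⇒* ε) and another alternative N → α with FIRST(α) ∩ FOLLOW(N) ≠ ∅: on such a lookahead the parser cannot decide between expanding α and letting N vanish via β.

Nullable non-terminals: F, Y.
FIRST sets used below: FIRST(Y) = { ')', '/', 'id', ε }, FIRST(F) = { '/', 'id', ε }

F: nullable alternative(s) F → ε; FOLLOW(F) = { $, ')', '/' }
  F → /: FIRST \ {ε} = { '/' } — overlaps FOLLOW(F) on { '/' }: CONFLICT
  F → ε: FIRST \ {ε} = { } — this is the only nullable alternative, skip
  F → id Y /: FIRST \ {ε} = { 'id' } — disjoint from FOLLOW(F)

Y: nullable alternative(s) Y → F; FOLLOW(Y) = { $, ')', '/' }
  Y → Y ): FIRST \ {ε} = { ')', '/', 'id' } — overlaps FOLLOW(Y) on { ')', '/' }: CONFLICT
  Y → F: FIRST \ {ε} = { '/', 'id' } — this is the only nullable alternative, skip
  Y → / F ): FIRST \ {ε} = { '/' } — overlaps FOLLOW(Y) on { '/' }: CONFLICT

So the grammar has 3 FIRST/FOLLOW conflicts (marked CONFLICT above).

Answer: Yes. Y → Y ')' with FOLLOW(Y) on { ')', '/' }; Y → '/' F ')' with FOLLOW(Y) on { '/' }; F → '/' with FOLLOW(F) on { '/' }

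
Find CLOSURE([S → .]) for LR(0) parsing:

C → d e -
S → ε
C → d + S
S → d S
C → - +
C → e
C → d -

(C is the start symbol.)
{ [S → .] }

Start with: [S → .]
The dot is at the end, so nothing is added.

CLOSURE = { [S → .] }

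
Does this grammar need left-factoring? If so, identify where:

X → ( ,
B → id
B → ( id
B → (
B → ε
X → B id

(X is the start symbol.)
Yes, B has productions with common prefix '('

Left-factoring is needed when two productions for the same non-terminal
share a common prefix on the right-hand side.

Productions for X:
  X → ( ,
  X → B id
Productions for B:
  B → id
  B → ( id
  B → (
  B → ε

Found common prefix '(' in productions for B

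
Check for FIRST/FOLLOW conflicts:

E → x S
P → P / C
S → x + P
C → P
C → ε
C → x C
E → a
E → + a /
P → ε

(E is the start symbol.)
Yes. P → P '/' C with FOLLOW(P) on { '/' }; C → P with FOLLOW(C) on { '/' }

A FIRST/FOLLOW conflict occurs when a non-terminal N has a nullable alternative N → β (β ⇒* ε) and another alternative N → α with FIRST(α) ∩ FOLLOW(N) ≠ ∅: on such a lookahead the parser cannot decide between expanding α and letting N vanish via β.

Nullable non-terminals: C, P.
FIRST sets used below: FIRST(P) = { '/', ε }

C: nullable alternative(s) C → P, C → ε; FOLLOW(C) = { $, '/' }
  C → P: FIRST \ {ε} = { '/' } — overlaps FOLLOW(C) on { '/' }: CONFLICT
  C → ε: FIRST \ {ε} = { } — disjoint from FOLLOW(C)
  C → x C: FIRST \ {ε} = { 'x' } — disjoint from FOLLOW(C)

P: nullable alternative(s) P → ε; FOLLOW(P) = { $, '/' }
  P → P / C: FIRST \ {ε} = { '/' } — overlaps FOLLOW(P) on { '/' }: CONFLICT
  P → ε: FIRST \ {ε} = { } — this is the only nullable alternative, skip

E, S have no nullable alternative, so no FIRST/FOLLOW check is needed there.

So the grammar has 2 FIRST/FOLLOW conflicts (marked CONFLICT above).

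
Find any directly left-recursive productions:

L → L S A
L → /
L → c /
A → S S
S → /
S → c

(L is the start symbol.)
Yes, L is left-recursive

Direct left recursion occurs when N → N α for some non-terminal N (the right-hand side begins with the left-hand side itself).

L → L S A: LEFT RECURSIVE (starts with L)
L → /: starts with '/'
L → c /: starts with c
A → S S: starts with S
S → /: starts with '/'
S → c: starts with c

The grammar has direct left recursion on: L.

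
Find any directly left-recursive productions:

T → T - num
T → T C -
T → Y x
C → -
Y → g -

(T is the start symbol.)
Yes, T is left-recursive

T → T - num: LEFT RECURSIVE (starts with T)
T → T C -: LEFT RECURSIVE (starts with T)
T → Y x: starts with Y
C → -: starts with '-'
Y → g -: starts with g

The grammar has direct left recursion on: T.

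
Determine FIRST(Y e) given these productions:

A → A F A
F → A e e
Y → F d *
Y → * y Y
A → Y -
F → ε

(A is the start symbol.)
FIRST sets of the non-terminals involved (from the grammar, by fixed-point iteration):
  FIRST(Y) = { '*', 'd' }

To compute FIRST(Y e), process the symbols left to right:
Symbol Y is a non-terminal. Add FIRST(Y) \ {ε} = { '*', 'd' }
Y is not nullable (ε ∉ FIRST(Y)), so stop here.
FIRST(Y e) = { '*', 'd' }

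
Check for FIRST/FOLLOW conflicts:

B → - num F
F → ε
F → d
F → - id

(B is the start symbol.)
A FIRST/FOLLOW conflict occurs when a non-terminal N has a nullable alternative N → β (β ⇒* ε) and another alternative N → α with FIRST(α) ∩ FOLLOW(N) ≠ ∅: on such a lookahead the parser cannot decide between expanding α and letting N vanish via β.

Nullable non-terminals: F.

F: nullable alternative(s) F → ε; FOLLOW(F) = { $ }
  F → ε: FIRST \ {ε} = { } — this is the only nullable alternative, skip
  F → d: FIRST \ {ε} = { 'd' } — disjoint from FOLLOW(F)
  F → - id: FIRST \ {ε} = { '-' } — disjoint from FOLLOW(F)

B has no nullable alternative, so no FIRST/FOLLOW check is needed there.

No FIRST/FOLLOW conflicts found.

Answer: No FIRST/FOLLOW conflicts.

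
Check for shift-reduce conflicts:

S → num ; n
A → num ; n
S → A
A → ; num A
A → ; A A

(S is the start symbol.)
No shift-reduce conflicts

A shift-reduce conflict occurs when an LR(0) state has both:
  - a complete (reduce) item [A → α .] (dot at the end), and
  - a shift item [B → β . c γ] (dot before a terminal).

Augment with S' → S and build the canonical LR(0) collection (I0 = CLOSURE({[S' → . S]}), then GOTO on every symbol after a dot until no new states appear). It has 15 states:
  I0: { [A → . ; A A], [A → . ; num A], [A → . num ; n], [S → . A], [S → . num ; n], [S' → . S] }  — shift
  I1: { [A → . ; A A], [A → . ; num A], [A → . num ; n], [A → ; . A A], [A → ; . num A] }  — shift
  I2: { [S → A .] }  — reduce
  I3: { [S' → S .] }  — accept
  I4: { [A → num . ; n], [S → num . ; n] }  — shift
  I5: { [A → num ; . n], [S → num ; . n] }  — shift
  I6: { [A → num ; n .], [S → num ; n .] }  — 2 reduces
  I7: { [A → . ; A A], [A → . ; num A], [A → . num ; n], [A → ; A . A] }  — shift
  I8: { [A → . ; A A], [A → . ; num A], [A → . num ; n], [A → ; num . A], [A → num . ; n] }  — shift
  I9: { [A → . ; A A], [A → . ; num A], [A → . num ; n], [A → ; . A A], [A → ; . num A], [A → num ; . n] }  — shift
  I10: { [A → ; num A .] }  — reduce
  I11: { [A → num . ; n] }  — shift
  I12: { [A → num ; . n] }  — shift
  I13: { [A → num ; n .] }  — reduce
  I14: { [A → ; A A .] }  — reduce

No state contains both a complete item and a shift item.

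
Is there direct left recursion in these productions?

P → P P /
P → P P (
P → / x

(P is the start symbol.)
Yes, P is left-recursive

P → P P /: LEFT RECURSIVE (starts with P)
P → P P (: LEFT RECURSIVE (starts with P)
P → / x: starts with '/'

The grammar has direct left recursion on: P.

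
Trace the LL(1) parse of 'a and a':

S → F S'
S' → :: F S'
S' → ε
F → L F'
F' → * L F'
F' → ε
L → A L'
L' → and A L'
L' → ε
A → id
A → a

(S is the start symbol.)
LL(1) parsing maintains a stack (initially the start symbol over $) and the input. At each step: if the stack top is a terminal, match it against the current input token; if it is a non-terminal N, replace it with the RHS of M[N, lookahead] (the unique production whose predict set contains the lookahead).

Stack is shown with the top on the left.

Stack             Input      Action
-----------------------------------
S $               a and a $  output S → F S'
F S' $            a and a $  output F → L F'
L F' S' $         a and a $  output L → A L'
A L' F' S' $      a and a $  output A → a
a L' F' S' $      a and a $  match 'a'
L' F' S' $        and a $    output L' → and A L'
and A L' F' S' $  and a $    match 'and'
A L' F' S' $      a $        output A → a
a L' F' S' $      a $        match 'a'
L' F' S' $        $          output L' → ε
F' S' $           $          output F' → ε
S' $              $          output S' → ε
$                 $          accept

The string is accepted.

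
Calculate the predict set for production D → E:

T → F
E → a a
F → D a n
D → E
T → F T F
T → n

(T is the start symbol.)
PREDICT(D → E) = (FIRST(RHS) \ {ε}) ∪ (FOLLOW(D) if ε ∈ FIRST(RHS), i.e. RHS ⇒* ε)
FIRST(E) = { 'a' }
FIRST(E) = { 'a' }
ε ∉ FIRST(E), so FOLLOW(D) is not added.
PREDICT(D → E) = { 'a' }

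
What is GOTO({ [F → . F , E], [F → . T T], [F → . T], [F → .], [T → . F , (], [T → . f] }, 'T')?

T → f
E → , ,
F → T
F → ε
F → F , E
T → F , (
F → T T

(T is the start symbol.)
GOTO(I, 'T') = CLOSURE({ [A → αX.β] : [A → α.Xβ] ∈ I, X = 'T' })

Items with dot before 'T', with the dot advanced:
  [F → . T] → [F → T .]
  [F → . T T] → [F → T . T]
Closure of the advanced items:
  [F → T . T] has the dot before T: add [T → . f], [T → . F , (]
  [T → . F , (] has the dot before F: add [F → . T], [F → .], [F → . F , E], [F → . T T]

GOTO = { [F → . F , E], [F → . T T], [F → . T], [F → .], [F → T . T], [F → T .], [T → . F , (], [T → . f] }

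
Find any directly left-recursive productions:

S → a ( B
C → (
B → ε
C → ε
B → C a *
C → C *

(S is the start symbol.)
Yes, C is left-recursive

S → a ( B: starts with a
C → (: starts with '('
B → ε: starts with ε
C → ε: starts with ε
B → C a *: starts with C
C → C *: LEFT RECURSIVE (starts with C)

The grammar has direct left recursion on: C.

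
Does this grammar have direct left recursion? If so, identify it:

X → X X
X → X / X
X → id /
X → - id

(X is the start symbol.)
Direct left recursion occurs when N → N α for some non-terminal N (the right-hand side begins with the left-hand side itself).

X → X X: LEFT RECURSIVE (starts with X)
X → X / X: LEFT RECURSIVE (starts with X)
X → id /: starts with id
X → - id: starts with '-'

The grammar has direct left recursion on: X.

Answer: Yes, X is left-recursive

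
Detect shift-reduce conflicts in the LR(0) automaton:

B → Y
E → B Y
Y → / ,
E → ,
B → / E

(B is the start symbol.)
A shift-reduce conflict occurs when an LR(0) state has both:
  - a complete (reduce) item [A → α .] (dot at the end), and
  - a shift item [B → β . c γ] (dot before a terminal).

Augment with B' → B and build the canonical LR(0) collection (I0 = CLOSURE({[B' → . B]}), then GOTO on every symbol after a dot until no new states appear). It has 10 states:
  I0: { [B → . / E], [B → . Y], [B' → . B], [Y → . / ,] }  — shift
  I1: { [B → . / E], [B → . Y], [B → / . E], [E → . ,], [E → . B Y], [Y → . / ,], [Y → / . ,] }  — shift
  I2: { [B' → B .] }  — accept
  I3: { [B → Y .] }  — reduce
  I4: { [E → , .], [Y → / , .] }  — 2 reduces
  I5: { [E → B . Y], [Y → . / ,] }  — shift
  I6: { [B → / E .] }  — reduce
  I7: { [Y → / . ,] }  — shift
  I8: { [E → B Y .] }  — reduce
  I9: { [Y → / , .] }  — reduce

No state contains both a complete item and a shift item.

Answer: No shift-reduce conflicts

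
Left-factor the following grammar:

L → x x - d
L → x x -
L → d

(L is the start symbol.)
Left-factoring transforms A → αβ₁ | αβ₂ into A → αA' and A' → β₁ | β₂
(α is the longest common prefix among the alternatives). Repeat until
no nonterminal has two alternatives with a common prefix.

Round 1: L has alternatives sharing prefix 'x x -'. Introduce L': L → x x - L'
  Add: L' → d
  Add: L' → ε

No remaining common prefixes — done.

Resulting grammar:
L → x x - L'
L' → d
L' → ε
L → d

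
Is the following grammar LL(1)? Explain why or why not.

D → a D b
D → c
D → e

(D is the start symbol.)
For D:
  PREDICT(D → a D b) = { 'a' }
  PREDICT(D → c) = { 'c' }
  PREDICT(D → e) = { 'e' }

All predict sets are disjoint. The grammar IS LL(1).

Answer: Yes, the grammar is LL(1).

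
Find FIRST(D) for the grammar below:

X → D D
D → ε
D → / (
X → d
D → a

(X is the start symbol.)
To compute FIRST(D), examine every production with D on the left-hand side, reading each right-hand side left to right until a non-nullable symbol is reached.

From D → ε:
  - ε-production, so ε ∈ FIRST(D)
From D → / (:
  - '/' is a terminal: add '/' and stop
From D → a:
  - a is a terminal: add 'a' and stop

Collecting: FIRST(D) = { '/', 'a', ε }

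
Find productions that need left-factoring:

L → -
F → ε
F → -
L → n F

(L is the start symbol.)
Left-factoring is needed when two productions for the same non-terminal
share a common prefix on the right-hand side.

Productions for L:
  L → -
  L → n F
Productions for F:
  F → ε
  F → -

No common prefixes found.

Answer: No, left-factoring is not needed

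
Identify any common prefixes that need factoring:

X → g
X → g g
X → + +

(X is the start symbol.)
Yes, X has productions with common prefix 'g'

Left-factoring is needed when two productions for the same non-terminal
share a common prefix on the right-hand side.

Productions for X:
  X → g
  X → g g
  X → + +

Found common prefix 'g' in productions for X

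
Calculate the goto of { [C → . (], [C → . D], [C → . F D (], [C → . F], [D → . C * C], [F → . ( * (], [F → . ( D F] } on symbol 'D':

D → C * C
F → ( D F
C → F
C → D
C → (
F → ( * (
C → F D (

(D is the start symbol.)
GOTO(I, 'D') = CLOSURE({ [A → αX.β] : [A → α.Xβ] ∈ I, X = 'D' })

Items with dot before 'D', with the dot advanced:
  [C → . D] → [C → D .]
Closure adds nothing (no advanced item has the dot before a non-terminal).

GOTO = { [C → D .] }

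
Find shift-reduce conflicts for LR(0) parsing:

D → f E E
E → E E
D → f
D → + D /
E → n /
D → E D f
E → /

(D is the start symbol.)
Yes — I5: [D → f .] vs [E → . /]; I9: [D → f E E .] vs [E → . /]; I10: [E → E E .] vs [E → . /]; I12: [E → E E .] vs [D → . + D /]

Augment with D' → D and build the canonical LR(0) collection (I0 = CLOSURE({[D' → . D]}), then GOTO on every symbol after a dot until no new states appear). It has 16 states:
  I0: { [D → . + D /], [D → . E D f], [D → . f E E], [D → . f], [D' → . D], [E → . /], [E → . E E], [E → . n /] }  — shift
  I1: { [D → + . D /], [D → . + D /], [D → . E D f], [D → . f E E], [D → . f], [E → . /], [E → . E E], [E → . n /] }  — shift
  I2: { [E → / .] }  — reduce
  I3: { [D' → D .] }  — accept
  I4: { [D → . + D /], [D → . E D f], [D → . f E E], [D → . f], [D → E . D f], [E → . /], [E → . E E], [E → . n /], [E → E . E] }  — shift
  I5: { [D → f . E E], [D → f .], [E → . /], [E → . E E], [E → . n /] }  — shift, reduce
  I6: { [E → n . /] }  — shift
  I7: { [E → n / .] }  — reduce
  I8: { [D → f E . E], [E → . /], [E → . E E], [E → . n /], [E → E . E] }  — shift
  I9: { [D → f E E .], [E → . /], [E → . E E], [E → . n /], [E → E . E], [E → E E .] }  — shift, 2 reduces
  I10: { [E → . /], [E → . E E], [E → . n /], [E → E . E], [E → E E .] }  — shift, reduce
  I11: { [D → E D . f] }  — shift
  I12: { [D → . + D /], [D → . E D f], [D → . f E E], [D → . f], [D → E . D f], [E → . /], [E → . E E], [E → . n /], [E → E . E], [E → E E .] }  — shift, reduce
  I13: { [D → E D f .] }  — reduce
  I14: { [D → + D . /] }  — shift
  I15: { [D → + D / .] }  — reduce

I5 contains reduce item [D → f .] and shift items [E → . /], [E → . n /] — shift-reduce conflict.
I9 contains reduce items [D → f E E .], [E → E E .] and shift items [E → . /], [E → . n /] — shift-reduce conflict.
I10 contains reduce item [E → E E .] and shift items [E → . /], [E → . n /] — shift-reduce conflict.
I12 contains reduce item [E → E E .] and shift items [D → . + D /], [D → . f], [D → . f E E], [E → . /], [E → . n /] — shift-reduce conflict.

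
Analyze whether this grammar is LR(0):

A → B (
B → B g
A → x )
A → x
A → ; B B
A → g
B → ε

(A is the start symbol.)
A grammar is LR(0) if no state in the canonical LR(0) collection has:
  - both a shift item (dot before a terminal) and a complete item (shift-reduce conflict), or
  - two or more complete items (reduce-reduce conflict; the accept item [A' → A .] counts as a complete item here).

Augment with A' → A and build the canonical LR(0) collection (I0 = CLOSURE({[A' → . A]}), then GOTO on every symbol after a dot until no new states appear). It has 11 states:
  I0: { [A → . ; B B], [A → . B (], [A → . g], [A → . x )], [A → . x], [A' → . A], [B → . B g], [B → .] }  — shift, reduce
  I1: { [A → ; . B B], [B → . B g], [B → .] }  — reduce
  I2: { [A' → A .] }  — accept
  I3: { [A → B . (], [B → B . g] }  — shift
  I4: { [A → g .] }  — reduce
  I5: { [A → x . )], [A → x .] }  — shift, reduce
  I6: { [A → x ) .] }  — reduce
  I7: { [A → B ( .] }  — reduce
  I8: { [B → B g .] }  — reduce
  I9: { [A → ; B . B], [B → . B g], [B → .], [B → B . g] }  — shift, reduce
  I10: { [A → ; B B .], [B → B . g] }  — shift, reduce

Conflict in state I0:
  Shift-reduce conflict between [B → .] and [A → . ; B B]
So the grammar is NOT LR(0).

Answer: No. Shift-reduce conflict between [B → .] and [A → . ; B B]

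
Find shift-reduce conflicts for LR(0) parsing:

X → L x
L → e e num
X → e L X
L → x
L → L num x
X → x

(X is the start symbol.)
Augment with X' → X and build the canonical LR(0) collection (I0 = CLOSURE({[X' → . X]}), then GOTO on every symbol after a dot until no new states appear). It has 14 states:
  I0: { [L → . L num x], [L → . e e num], [L → . x], [X → . L x], [X → . e L X], [X → . x], [X' → . X] }  — shift
  I1: { [L → L . num x], [X → L . x] }  — shift
  I2: { [X' → X .] }  — accept
  I3: { [L → . L num x], [L → . e e num], [L → . x], [L → e . e num], [X → e . L X] }  — shift
  I4: { [L → x .], [X → x .] }  — 2 reduces
  I5: { [L → . L num x], [L → . e e num], [L → . x], [L → L . num x], [X → . L x], [X → . e L X], [X → . x], [X → e L . X] }  — shift
  I6: { [L → e . e num], [L → e e . num] }  — shift
  I7: { [L → x .] }  — reduce
  I8: { [L → e e . num] }  — shift
  I9: { [L → e e num .] }  — reduce
  I10: { [X → e L X .] }  — reduce
  I11: { [L → L num . x] }  — shift
  I12: { [L → L num x .] }  — reduce
  I13: { [X → L x .] }  — reduce

No state contains both a complete item and a shift item.

Answer: No shift-reduce conflicts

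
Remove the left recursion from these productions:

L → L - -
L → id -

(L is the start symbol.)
L → id - L'
L' → - - L'
L' → ε

L is directly left-recursive. The standard transformation for
  A → A α₁ | ... | A α_m | β₁ | ... | β_n
is
  A  → β₁ A' | ... | β_n A'
  A' → α₁ A' | ... | α_m A' | ε

L → id - becomes L → id - L'
L → L - - becomes L' → - - L'
Add L' → ε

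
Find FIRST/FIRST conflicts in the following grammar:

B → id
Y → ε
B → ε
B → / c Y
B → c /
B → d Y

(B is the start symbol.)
No FIRST/FIRST conflicts.

A FIRST/FIRST conflict occurs when two productions N → α and N → β for the same non-terminal have FIRST(α) ∩ FIRST(β) ≠ ∅ (with ε ∈ FIRST of a nullable right-hand side, so two nullable alternatives also conflict).

Productions for B:
  B → id: FIRST = { 'id' }
  B → ε: FIRST = { ε }
  B → / c Y: FIRST = { '/' }
  B → c /: FIRST = { 'c' }
  B → d Y: FIRST = { 'd' }
Y has only one production, so no FIRST/FIRST conflict is possible there.

All alternatives of each non-terminal have pairwise disjoint FIRST sets.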